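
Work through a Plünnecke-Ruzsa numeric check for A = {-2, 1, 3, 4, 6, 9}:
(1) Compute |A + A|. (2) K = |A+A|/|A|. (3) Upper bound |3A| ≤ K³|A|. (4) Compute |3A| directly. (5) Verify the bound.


|A| = 6.
Step 1: Compute A + A by enumerating all 36 pairs.
A + A = {-4, -1, 1, 2, 4, 5, 6, 7, 8, 9, 10, 12, 13, 15, 18}, so |A + A| = 15.
Step 2: Doubling constant K = |A + A|/|A| = 15/6 = 15/6 ≈ 2.5000.
Step 3: Plünnecke-Ruzsa gives |3A| ≤ K³·|A| = (2.5000)³ · 6 ≈ 93.7500.
Step 4: Compute 3A = A + A + A directly by enumerating all triples (a,b,c) ∈ A³; |3A| = 26.
Step 5: Check 26 ≤ 93.7500? Yes ✓.

K = 15/6, Plünnecke-Ruzsa bound K³|A| ≈ 93.7500, |3A| = 26, inequality holds.


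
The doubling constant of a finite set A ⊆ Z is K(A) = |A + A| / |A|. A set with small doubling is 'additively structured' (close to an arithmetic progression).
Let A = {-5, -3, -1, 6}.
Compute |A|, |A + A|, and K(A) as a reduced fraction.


|A| = 4.
Compute A + A by enumerating all 16 pairs.
A + A = {-10, -8, -6, -4, -2, 1, 3, 5, 12}, so |A + A| = 9.
K = |A + A| / |A| = 9/4 (already in lowest terms) ≈ 2.2500.
Reference: AP of size 4 gives K = 7/4 ≈ 1.7500; a fully generic set of size 4 gives K ≈ 2.5000.

|A| = 4, |A + A| = 9, K = 9/4.


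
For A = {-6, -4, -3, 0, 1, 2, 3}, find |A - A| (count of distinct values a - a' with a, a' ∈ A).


A - A = {a - a' : a, a' ∈ A}; |A| = 7.
Bounds: 2|A|-1 ≤ |A - A| ≤ |A|² - |A| + 1, i.e. 13 ≤ |A - A| ≤ 43.
Note: 0 ∈ A - A always (from a - a). The set is symmetric: if d ∈ A - A then -d ∈ A - A.
Enumerate nonzero differences d = a - a' with a > a' (then include -d):
Positive differences: {1, 2, 3, 4, 5, 6, 7, 8, 9}
Full difference set: {0} ∪ (positive diffs) ∪ (negative diffs).
|A - A| = 1 + 2·9 = 19 (matches direct enumeration: 19).

|A - A| = 19


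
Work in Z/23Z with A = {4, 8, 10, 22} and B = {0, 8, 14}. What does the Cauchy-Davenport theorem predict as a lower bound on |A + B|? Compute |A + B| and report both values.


Cauchy-Davenport: |A + B| ≥ min(p, |A| + |B| - 1) for A, B nonempty in Z/pZ.
|A| = 4, |B| = 3, p = 23.
CD lower bound = min(23, 4 + 3 - 1) = min(23, 6) = 6.
Compute A + B mod 23 directly:
a = 4: 4+0=4, 4+8=12, 4+14=18
a = 8: 8+0=8, 8+8=16, 8+14=22
a = 10: 10+0=10, 10+8=18, 10+14=1
a = 22: 22+0=22, 22+8=7, 22+14=13
A + B = {1, 4, 7, 8, 10, 12, 13, 16, 18, 22}, so |A + B| = 10.
Verify: 10 ≥ 6? Yes ✓.

CD lower bound = 6, actual |A + B| = 10.


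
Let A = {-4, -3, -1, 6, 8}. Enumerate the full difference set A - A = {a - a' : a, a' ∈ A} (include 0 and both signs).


A - A = {a - a' : a, a' ∈ A}.
Compute a - a' for each ordered pair (a, a'):
a = -4: -4--4=0, -4--3=-1, -4--1=-3, -4-6=-10, -4-8=-12
a = -3: -3--4=1, -3--3=0, -3--1=-2, -3-6=-9, -3-8=-11
a = -1: -1--4=3, -1--3=2, -1--1=0, -1-6=-7, -1-8=-9
a = 6: 6--4=10, 6--3=9, 6--1=7, 6-6=0, 6-8=-2
a = 8: 8--4=12, 8--3=11, 8--1=9, 8-6=2, 8-8=0
Collecting distinct values (and noting 0 appears from a-a):
A - A = {-12, -11, -10, -9, -7, -3, -2, -1, 0, 1, 2, 3, 7, 9, 10, 11, 12}
|A - A| = 17

A - A = {-12, -11, -10, -9, -7, -3, -2, -1, 0, 1, 2, 3, 7, 9, 10, 11, 12}


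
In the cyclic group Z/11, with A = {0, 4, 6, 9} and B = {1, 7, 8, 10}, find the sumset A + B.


Work in Z/11Z: reduce every sum a + b modulo 11.
Enumerate all 16 pairs:
a = 0: 0+1=1, 0+7=7, 0+8=8, 0+10=10
a = 4: 4+1=5, 4+7=0, 4+8=1, 4+10=3
a = 6: 6+1=7, 6+7=2, 6+8=3, 6+10=5
a = 9: 9+1=10, 9+7=5, 9+8=6, 9+10=8
Distinct residues collected: {0, 1, 2, 3, 5, 6, 7, 8, 10}
|A + B| = 9 (out of 11 total residues).

A + B = {0, 1, 2, 3, 5, 6, 7, 8, 10}


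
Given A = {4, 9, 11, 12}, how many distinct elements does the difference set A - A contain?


A - A = {a - a' : a, a' ∈ A}; |A| = 4.
Bounds: 2|A|-1 ≤ |A - A| ≤ |A|² - |A| + 1, i.e. 7 ≤ |A - A| ≤ 13.
Note: 0 ∈ A - A always (from a - a). The set is symmetric: if d ∈ A - A then -d ∈ A - A.
Enumerate nonzero differences d = a - a' with a > a' (then include -d):
Positive differences: {1, 2, 3, 5, 7, 8}
Full difference set: {0} ∪ (positive diffs) ∪ (negative diffs).
|A - A| = 1 + 2·6 = 13 (matches direct enumeration: 13).

|A - A| = 13


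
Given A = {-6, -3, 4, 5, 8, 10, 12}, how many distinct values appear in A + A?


A + A = {a + a' : a, a' ∈ A}; |A| = 7.
General bounds: 2|A| - 1 ≤ |A + A| ≤ |A|(|A|+1)/2, i.e. 13 ≤ |A + A| ≤ 28.
Lower bound 2|A|-1 is attained iff A is an arithmetic progression.
Enumerate sums a + a' for a ≤ a' (symmetric, so this suffices):
a = -6: -6+-6=-12, -6+-3=-9, -6+4=-2, -6+5=-1, -6+8=2, -6+10=4, -6+12=6
a = -3: -3+-3=-6, -3+4=1, -3+5=2, -3+8=5, -3+10=7, -3+12=9
a = 4: 4+4=8, 4+5=9, 4+8=12, 4+10=14, 4+12=16
a = 5: 5+5=10, 5+8=13, 5+10=15, 5+12=17
a = 8: 8+8=16, 8+10=18, 8+12=20
a = 10: 10+10=20, 10+12=22
a = 12: 12+12=24
Distinct sums: {-12, -9, -6, -2, -1, 1, 2, 4, 5, 6, 7, 8, 9, 10, 12, 13, 14, 15, 16, 17, 18, 20, 22, 24}
|A + A| = 24

|A + A| = 24


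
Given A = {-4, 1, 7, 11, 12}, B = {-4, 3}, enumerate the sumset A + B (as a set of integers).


A + B = {a + b : a ∈ A, b ∈ B}.
Enumerate all |A|·|B| = 5·2 = 10 pairs (a, b) and collect distinct sums.
a = -4: -4+-4=-8, -4+3=-1
a = 1: 1+-4=-3, 1+3=4
a = 7: 7+-4=3, 7+3=10
a = 11: 11+-4=7, 11+3=14
a = 12: 12+-4=8, 12+3=15
Collecting distinct sums: A + B = {-8, -3, -1, 3, 4, 7, 8, 10, 14, 15}
|A + B| = 10

A + B = {-8, -3, -1, 3, 4, 7, 8, 10, 14, 15}


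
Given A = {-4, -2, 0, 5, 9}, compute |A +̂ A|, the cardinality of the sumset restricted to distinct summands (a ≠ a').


Restricted sumset: A +̂ A = {a + a' : a ∈ A, a' ∈ A, a ≠ a'}.
Equivalently, take A + A and drop any sum 2a that is achievable ONLY as a + a for a ∈ A (i.e. sums representable only with equal summands).
Enumerate pairs (a, a') with a < a' (symmetric, so each unordered pair gives one sum; this covers all a ≠ a'):
  -4 + -2 = -6
  -4 + 0 = -4
  -4 + 5 = 1
  -4 + 9 = 5
  -2 + 0 = -2
  -2 + 5 = 3
  -2 + 9 = 7
  0 + 5 = 5
  0 + 9 = 9
  5 + 9 = 14
Collected distinct sums: {-6, -4, -2, 1, 3, 5, 7, 9, 14}
|A +̂ A| = 9
(Reference bound: |A +̂ A| ≥ 2|A| - 3 for |A| ≥ 2, with |A| = 5 giving ≥ 7.)

|A +̂ A| = 9


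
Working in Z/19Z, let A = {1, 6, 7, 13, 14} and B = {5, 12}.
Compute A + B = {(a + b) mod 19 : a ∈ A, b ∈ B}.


Work in Z/19Z: reduce every sum a + b modulo 19.
Enumerate all 10 pairs:
a = 1: 1+5=6, 1+12=13
a = 6: 6+5=11, 6+12=18
a = 7: 7+5=12, 7+12=0
a = 13: 13+5=18, 13+12=6
a = 14: 14+5=0, 14+12=7
Distinct residues collected: {0, 6, 7, 11, 12, 13, 18}
|A + B| = 7 (out of 19 total residues).

A + B = {0, 6, 7, 11, 12, 13, 18}


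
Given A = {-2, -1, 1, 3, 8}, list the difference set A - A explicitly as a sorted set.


A - A = {a - a' : a, a' ∈ A}.
Compute a - a' for each ordered pair (a, a'):
a = -2: -2--2=0, -2--1=-1, -2-1=-3, -2-3=-5, -2-8=-10
a = -1: -1--2=1, -1--1=0, -1-1=-2, -1-3=-4, -1-8=-9
a = 1: 1--2=3, 1--1=2, 1-1=0, 1-3=-2, 1-8=-7
a = 3: 3--2=5, 3--1=4, 3-1=2, 3-3=0, 3-8=-5
a = 8: 8--2=10, 8--1=9, 8-1=7, 8-3=5, 8-8=0
Collecting distinct values (and noting 0 appears from a-a):
A - A = {-10, -9, -7, -5, -4, -3, -2, -1, 0, 1, 2, 3, 4, 5, 7, 9, 10}
|A - A| = 17

A - A = {-10, -9, -7, -5, -4, -3, -2, -1, 0, 1, 2, 3, 4, 5, 7, 9, 10}


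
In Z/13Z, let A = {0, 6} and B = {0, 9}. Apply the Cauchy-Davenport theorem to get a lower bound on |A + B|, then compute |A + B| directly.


Cauchy-Davenport: |A + B| ≥ min(p, |A| + |B| - 1) for A, B nonempty in Z/pZ.
|A| = 2, |B| = 2, p = 13.
CD lower bound = min(13, 2 + 2 - 1) = min(13, 3) = 3.
Compute A + B mod 13 directly:
a = 0: 0+0=0, 0+9=9
a = 6: 6+0=6, 6+9=2
A + B = {0, 2, 6, 9}, so |A + B| = 4.
Verify: 4 ≥ 3? Yes ✓.

CD lower bound = 3, actual |A + B| = 4.


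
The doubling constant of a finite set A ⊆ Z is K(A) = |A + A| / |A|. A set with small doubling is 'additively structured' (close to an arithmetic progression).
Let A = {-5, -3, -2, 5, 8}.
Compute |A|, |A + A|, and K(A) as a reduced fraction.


|A| = 5.
Compute A + A by enumerating all 25 pairs.
A + A = {-10, -8, -7, -6, -5, -4, 0, 2, 3, 5, 6, 10, 13, 16}, so |A + A| = 14.
K = |A + A| / |A| = 14/5 (already in lowest terms) ≈ 2.8000.
Reference: AP of size 5 gives K = 9/5 ≈ 1.8000; a fully generic set of size 5 gives K ≈ 3.0000.

|A| = 5, |A + A| = 14, K = 14/5.


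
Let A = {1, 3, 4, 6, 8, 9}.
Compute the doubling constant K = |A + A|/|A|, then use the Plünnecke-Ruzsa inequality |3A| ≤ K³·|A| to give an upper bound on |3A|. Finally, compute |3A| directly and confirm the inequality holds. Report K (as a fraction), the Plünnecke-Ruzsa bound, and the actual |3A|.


|A| = 6.
Step 1: Compute A + A by enumerating all 36 pairs.
A + A = {2, 4, 5, 6, 7, 8, 9, 10, 11, 12, 13, 14, 15, 16, 17, 18}, so |A + A| = 16.
Step 2: Doubling constant K = |A + A|/|A| = 16/6 = 16/6 ≈ 2.6667.
Step 3: Plünnecke-Ruzsa gives |3A| ≤ K³·|A| = (2.6667)³ · 6 ≈ 113.7778.
Step 4: Compute 3A = A + A + A directly by enumerating all triples (a,b,c) ∈ A³; |3A| = 24.
Step 5: Check 24 ≤ 113.7778? Yes ✓.

K = 16/6, Plünnecke-Ruzsa bound K³|A| ≈ 113.7778, |3A| = 24, inequality holds.


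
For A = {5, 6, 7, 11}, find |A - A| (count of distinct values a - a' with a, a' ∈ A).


A - A = {a - a' : a, a' ∈ A}; |A| = 4.
Bounds: 2|A|-1 ≤ |A - A| ≤ |A|² - |A| + 1, i.e. 7 ≤ |A - A| ≤ 13.
Note: 0 ∈ A - A always (from a - a). The set is symmetric: if d ∈ A - A then -d ∈ A - A.
Enumerate nonzero differences d = a - a' with a > a' (then include -d):
Positive differences: {1, 2, 4, 5, 6}
Full difference set: {0} ∪ (positive diffs) ∪ (negative diffs).
|A - A| = 1 + 2·5 = 11 (matches direct enumeration: 11).

|A - A| = 11


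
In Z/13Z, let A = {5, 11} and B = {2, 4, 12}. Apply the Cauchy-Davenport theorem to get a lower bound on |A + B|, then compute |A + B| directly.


Cauchy-Davenport: |A + B| ≥ min(p, |A| + |B| - 1) for A, B nonempty in Z/pZ.
|A| = 2, |B| = 3, p = 13.
CD lower bound = min(13, 2 + 3 - 1) = min(13, 4) = 4.
Compute A + B mod 13 directly:
a = 5: 5+2=7, 5+4=9, 5+12=4
a = 11: 11+2=0, 11+4=2, 11+12=10
A + B = {0, 2, 4, 7, 9, 10}, so |A + B| = 6.
Verify: 6 ≥ 4? Yes ✓.

CD lower bound = 4, actual |A + B| = 6.


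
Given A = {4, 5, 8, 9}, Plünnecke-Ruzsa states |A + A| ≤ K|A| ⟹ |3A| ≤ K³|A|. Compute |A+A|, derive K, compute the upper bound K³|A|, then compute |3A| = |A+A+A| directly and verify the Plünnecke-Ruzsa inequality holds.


|A| = 4.
Step 1: Compute A + A by enumerating all 16 pairs.
A + A = {8, 9, 10, 12, 13, 14, 16, 17, 18}, so |A + A| = 9.
Step 2: Doubling constant K = |A + A|/|A| = 9/4 = 9/4 ≈ 2.2500.
Step 3: Plünnecke-Ruzsa gives |3A| ≤ K³·|A| = (2.2500)³ · 4 ≈ 45.5625.
Step 4: Compute 3A = A + A + A directly by enumerating all triples (a,b,c) ∈ A³; |3A| = 16.
Step 5: Check 16 ≤ 45.5625? Yes ✓.

K = 9/4, Plünnecke-Ruzsa bound K³|A| ≈ 45.5625, |3A| = 16, inequality holds.


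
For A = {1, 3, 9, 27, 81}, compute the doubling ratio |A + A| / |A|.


|A| = 5.
Compute A + A by enumerating all 25 pairs.
A + A = {2, 4, 6, 10, 12, 18, 28, 30, 36, 54, 82, 84, 90, 108, 162}, so |A + A| = 15.
K = |A + A| / |A| = 15/5 = 3/1 ≈ 3.0000.
Reference: AP of size 5 gives K = 9/5 ≈ 1.8000; a fully generic set of size 5 gives K ≈ 3.0000.

|A| = 5, |A + A| = 15, K = 15/5 = 3/1.


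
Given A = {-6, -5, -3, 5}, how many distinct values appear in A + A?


A + A = {a + a' : a, a' ∈ A}; |A| = 4.
General bounds: 2|A| - 1 ≤ |A + A| ≤ |A|(|A|+1)/2, i.e. 7 ≤ |A + A| ≤ 10.
Lower bound 2|A|-1 is attained iff A is an arithmetic progression.
Enumerate sums a + a' for a ≤ a' (symmetric, so this suffices):
a = -6: -6+-6=-12, -6+-5=-11, -6+-3=-9, -6+5=-1
a = -5: -5+-5=-10, -5+-3=-8, -5+5=0
a = -3: -3+-3=-6, -3+5=2
a = 5: 5+5=10
Distinct sums: {-12, -11, -10, -9, -8, -6, -1, 0, 2, 10}
|A + A| = 10

|A + A| = 10


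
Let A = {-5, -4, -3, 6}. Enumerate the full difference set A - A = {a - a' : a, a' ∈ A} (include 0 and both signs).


A - A = {a - a' : a, a' ∈ A}.
Compute a - a' for each ordered pair (a, a'):
a = -5: -5--5=0, -5--4=-1, -5--3=-2, -5-6=-11
a = -4: -4--5=1, -4--4=0, -4--3=-1, -4-6=-10
a = -3: -3--5=2, -3--4=1, -3--3=0, -3-6=-9
a = 6: 6--5=11, 6--4=10, 6--3=9, 6-6=0
Collecting distinct values (and noting 0 appears from a-a):
A - A = {-11, -10, -9, -2, -1, 0, 1, 2, 9, 10, 11}
|A - A| = 11

A - A = {-11, -10, -9, -2, -1, 0, 1, 2, 9, 10, 11}


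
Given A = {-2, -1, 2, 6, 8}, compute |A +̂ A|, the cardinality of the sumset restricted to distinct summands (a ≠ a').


Restricted sumset: A +̂ A = {a + a' : a ∈ A, a' ∈ A, a ≠ a'}.
Equivalently, take A + A and drop any sum 2a that is achievable ONLY as a + a for a ∈ A (i.e. sums representable only with equal summands).
Enumerate pairs (a, a') with a < a' (symmetric, so each unordered pair gives one sum; this covers all a ≠ a'):
  -2 + -1 = -3
  -2 + 2 = 0
  -2 + 6 = 4
  -2 + 8 = 6
  -1 + 2 = 1
  -1 + 6 = 5
  -1 + 8 = 7
  2 + 6 = 8
  2 + 8 = 10
  6 + 8 = 14
Collected distinct sums: {-3, 0, 1, 4, 5, 6, 7, 8, 10, 14}
|A +̂ A| = 10
(Reference bound: |A +̂ A| ≥ 2|A| - 3 for |A| ≥ 2, with |A| = 5 giving ≥ 7.)

|A +̂ A| = 10


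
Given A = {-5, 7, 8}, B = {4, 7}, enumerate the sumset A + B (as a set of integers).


A + B = {a + b : a ∈ A, b ∈ B}.
Enumerate all |A|·|B| = 3·2 = 6 pairs (a, b) and collect distinct sums.
a = -5: -5+4=-1, -5+7=2
a = 7: 7+4=11, 7+7=14
a = 8: 8+4=12, 8+7=15
Collecting distinct sums: A + B = {-1, 2, 11, 12, 14, 15}
|A + B| = 6

A + B = {-1, 2, 11, 12, 14, 15}


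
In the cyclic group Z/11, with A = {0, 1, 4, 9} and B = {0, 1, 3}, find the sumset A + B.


Work in Z/11Z: reduce every sum a + b modulo 11.
Enumerate all 12 pairs:
a = 0: 0+0=0, 0+1=1, 0+3=3
a = 1: 1+0=1, 1+1=2, 1+3=4
a = 4: 4+0=4, 4+1=5, 4+3=7
a = 9: 9+0=9, 9+1=10, 9+3=1
Distinct residues collected: {0, 1, 2, 3, 4, 5, 7, 9, 10}
|A + B| = 9 (out of 11 total residues).

A + B = {0, 1, 2, 3, 4, 5, 7, 9, 10}


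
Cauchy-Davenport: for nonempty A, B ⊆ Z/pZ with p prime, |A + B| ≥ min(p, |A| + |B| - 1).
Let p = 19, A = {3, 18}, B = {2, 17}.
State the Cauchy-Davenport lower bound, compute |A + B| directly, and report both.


Cauchy-Davenport: |A + B| ≥ min(p, |A| + |B| - 1) for A, B nonempty in Z/pZ.
|A| = 2, |B| = 2, p = 19.
CD lower bound = min(19, 2 + 2 - 1) = min(19, 3) = 3.
Compute A + B mod 19 directly:
a = 3: 3+2=5, 3+17=1
a = 18: 18+2=1, 18+17=16
A + B = {1, 5, 16}, so |A + B| = 3.
Verify: 3 ≥ 3? Yes ✓.

CD lower bound = 3, actual |A + B| = 3.


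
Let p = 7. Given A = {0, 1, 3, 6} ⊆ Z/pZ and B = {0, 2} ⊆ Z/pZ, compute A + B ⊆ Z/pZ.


Work in Z/7Z: reduce every sum a + b modulo 7.
Enumerate all 8 pairs:
a = 0: 0+0=0, 0+2=2
a = 1: 1+0=1, 1+2=3
a = 3: 3+0=3, 3+2=5
a = 6: 6+0=6, 6+2=1
Distinct residues collected: {0, 1, 2, 3, 5, 6}
|A + B| = 6 (out of 7 total residues).

A + B = {0, 1, 2, 3, 5, 6}


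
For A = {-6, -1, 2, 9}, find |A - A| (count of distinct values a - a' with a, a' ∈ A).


A - A = {a - a' : a, a' ∈ A}; |A| = 4.
Bounds: 2|A|-1 ≤ |A - A| ≤ |A|² - |A| + 1, i.e. 7 ≤ |A - A| ≤ 13.
Note: 0 ∈ A - A always (from a - a). The set is symmetric: if d ∈ A - A then -d ∈ A - A.
Enumerate nonzero differences d = a - a' with a > a' (then include -d):
Positive differences: {3, 5, 7, 8, 10, 15}
Full difference set: {0} ∪ (positive diffs) ∪ (negative diffs).
|A - A| = 1 + 2·6 = 13 (matches direct enumeration: 13).

|A - A| = 13


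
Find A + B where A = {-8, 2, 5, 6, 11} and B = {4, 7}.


A + B = {a + b : a ∈ A, b ∈ B}.
Enumerate all |A|·|B| = 5·2 = 10 pairs (a, b) and collect distinct sums.
a = -8: -8+4=-4, -8+7=-1
a = 2: 2+4=6, 2+7=9
a = 5: 5+4=9, 5+7=12
a = 6: 6+4=10, 6+7=13
a = 11: 11+4=15, 11+7=18
Collecting distinct sums: A + B = {-4, -1, 6, 9, 10, 12, 13, 15, 18}
|A + B| = 9

A + B = {-4, -1, 6, 9, 10, 12, 13, 15, 18}


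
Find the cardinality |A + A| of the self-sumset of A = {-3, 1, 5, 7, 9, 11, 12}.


A + A = {a + a' : a, a' ∈ A}; |A| = 7.
General bounds: 2|A| - 1 ≤ |A + A| ≤ |A|(|A|+1)/2, i.e. 13 ≤ |A + A| ≤ 28.
Lower bound 2|A|-1 is attained iff A is an arithmetic progression.
Enumerate sums a + a' for a ≤ a' (symmetric, so this suffices):
a = -3: -3+-3=-6, -3+1=-2, -3+5=2, -3+7=4, -3+9=6, -3+11=8, -3+12=9
a = 1: 1+1=2, 1+5=6, 1+7=8, 1+9=10, 1+11=12, 1+12=13
a = 5: 5+5=10, 5+7=12, 5+9=14, 5+11=16, 5+12=17
a = 7: 7+7=14, 7+9=16, 7+11=18, 7+12=19
a = 9: 9+9=18, 9+11=20, 9+12=21
a = 11: 11+11=22, 11+12=23
a = 12: 12+12=24
Distinct sums: {-6, -2, 2, 4, 6, 8, 9, 10, 12, 13, 14, 16, 17, 18, 19, 20, 21, 22, 23, 24}
|A + A| = 20

|A + A| = 20


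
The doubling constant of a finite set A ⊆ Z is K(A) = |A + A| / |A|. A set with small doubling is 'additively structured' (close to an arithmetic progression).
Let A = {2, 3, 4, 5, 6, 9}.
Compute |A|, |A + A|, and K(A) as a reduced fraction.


|A| = 6.
Compute A + A by enumerating all 36 pairs.
A + A = {4, 5, 6, 7, 8, 9, 10, 11, 12, 13, 14, 15, 18}, so |A + A| = 13.
K = |A + A| / |A| = 13/6 (already in lowest terms) ≈ 2.1667.
Reference: AP of size 6 gives K = 11/6 ≈ 1.8333; a fully generic set of size 6 gives K ≈ 3.5000.

|A| = 6, |A + A| = 13, K = 13/6.


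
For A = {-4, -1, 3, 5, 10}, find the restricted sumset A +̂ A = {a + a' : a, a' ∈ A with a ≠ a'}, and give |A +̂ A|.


Restricted sumset: A +̂ A = {a + a' : a ∈ A, a' ∈ A, a ≠ a'}.
Equivalently, take A + A and drop any sum 2a that is achievable ONLY as a + a for a ∈ A (i.e. sums representable only with equal summands).
Enumerate pairs (a, a') with a < a' (symmetric, so each unordered pair gives one sum; this covers all a ≠ a'):
  -4 + -1 = -5
  -4 + 3 = -1
  -4 + 5 = 1
  -4 + 10 = 6
  -1 + 3 = 2
  -1 + 5 = 4
  -1 + 10 = 9
  3 + 5 = 8
  3 + 10 = 13
  5 + 10 = 15
Collected distinct sums: {-5, -1, 1, 2, 4, 6, 8, 9, 13, 15}
|A +̂ A| = 10
(Reference bound: |A +̂ A| ≥ 2|A| - 3 for |A| ≥ 2, with |A| = 5 giving ≥ 7.)

|A +̂ A| = 10


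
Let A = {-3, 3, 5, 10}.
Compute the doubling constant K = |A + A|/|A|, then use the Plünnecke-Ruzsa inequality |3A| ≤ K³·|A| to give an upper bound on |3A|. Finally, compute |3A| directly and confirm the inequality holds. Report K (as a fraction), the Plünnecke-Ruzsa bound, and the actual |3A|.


|A| = 4.
Step 1: Compute A + A by enumerating all 16 pairs.
A + A = {-6, 0, 2, 6, 7, 8, 10, 13, 15, 20}, so |A + A| = 10.
Step 2: Doubling constant K = |A + A|/|A| = 10/4 = 10/4 ≈ 2.5000.
Step 3: Plünnecke-Ruzsa gives |3A| ≤ K³·|A| = (2.5000)³ · 4 ≈ 62.5000.
Step 4: Compute 3A = A + A + A directly by enumerating all triples (a,b,c) ∈ A³; |3A| = 20.
Step 5: Check 20 ≤ 62.5000? Yes ✓.

K = 10/4, Plünnecke-Ruzsa bound K³|A| ≈ 62.5000, |3A| = 20, inequality holds.


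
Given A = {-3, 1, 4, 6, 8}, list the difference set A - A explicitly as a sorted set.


A - A = {a - a' : a, a' ∈ A}.
Compute a - a' for each ordered pair (a, a'):
a = -3: -3--3=0, -3-1=-4, -3-4=-7, -3-6=-9, -3-8=-11
a = 1: 1--3=4, 1-1=0, 1-4=-3, 1-6=-5, 1-8=-7
a = 4: 4--3=7, 4-1=3, 4-4=0, 4-6=-2, 4-8=-4
a = 6: 6--3=9, 6-1=5, 6-4=2, 6-6=0, 6-8=-2
a = 8: 8--3=11, 8-1=7, 8-4=4, 8-6=2, 8-8=0
Collecting distinct values (and noting 0 appears from a-a):
A - A = {-11, -9, -7, -5, -4, -3, -2, 0, 2, 3, 4, 5, 7, 9, 11}
|A - A| = 15

A - A = {-11, -9, -7, -5, -4, -3, -2, 0, 2, 3, 4, 5, 7, 9, 11}


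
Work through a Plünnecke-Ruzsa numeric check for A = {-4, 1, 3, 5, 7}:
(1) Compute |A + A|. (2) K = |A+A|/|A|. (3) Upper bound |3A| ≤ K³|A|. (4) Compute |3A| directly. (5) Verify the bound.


|A| = 5.
Step 1: Compute A + A by enumerating all 25 pairs.
A + A = {-8, -3, -1, 1, 2, 3, 4, 6, 8, 10, 12, 14}, so |A + A| = 12.
Step 2: Doubling constant K = |A + A|/|A| = 12/5 = 12/5 ≈ 2.4000.
Step 3: Plünnecke-Ruzsa gives |3A| ≤ K³·|A| = (2.4000)³ · 5 ≈ 69.1200.
Step 4: Compute 3A = A + A + A directly by enumerating all triples (a,b,c) ∈ A³; |3A| = 22.
Step 5: Check 22 ≤ 69.1200? Yes ✓.

K = 12/5, Plünnecke-Ruzsa bound K³|A| ≈ 69.1200, |3A| = 22, inequality holds.


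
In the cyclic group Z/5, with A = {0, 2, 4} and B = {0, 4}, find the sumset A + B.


Work in Z/5Z: reduce every sum a + b modulo 5.
Enumerate all 6 pairs:
a = 0: 0+0=0, 0+4=4
a = 2: 2+0=2, 2+4=1
a = 4: 4+0=4, 4+4=3
Distinct residues collected: {0, 1, 2, 3, 4}
|A + B| = 5 (out of 5 total residues).

A + B = {0, 1, 2, 3, 4}


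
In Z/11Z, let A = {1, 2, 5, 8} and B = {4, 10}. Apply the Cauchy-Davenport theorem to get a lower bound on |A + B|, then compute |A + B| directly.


Cauchy-Davenport: |A + B| ≥ min(p, |A| + |B| - 1) for A, B nonempty in Z/pZ.
|A| = 4, |B| = 2, p = 11.
CD lower bound = min(11, 4 + 2 - 1) = min(11, 5) = 5.
Compute A + B mod 11 directly:
a = 1: 1+4=5, 1+10=0
a = 2: 2+4=6, 2+10=1
a = 5: 5+4=9, 5+10=4
a = 8: 8+4=1, 8+10=7
A + B = {0, 1, 4, 5, 6, 7, 9}, so |A + B| = 7.
Verify: 7 ≥ 5? Yes ✓.

CD lower bound = 5, actual |A + B| = 7.


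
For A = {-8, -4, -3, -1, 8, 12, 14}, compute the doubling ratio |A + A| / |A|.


|A| = 7.
Compute A + A by enumerating all 49 pairs.
A + A = {-16, -12, -11, -9, -8, -7, -6, -5, -4, -2, 0, 4, 5, 6, 7, 8, 9, 10, 11, 13, 16, 20, 22, 24, 26, 28}, so |A + A| = 26.
K = |A + A| / |A| = 26/7 (already in lowest terms) ≈ 3.7143.
Reference: AP of size 7 gives K = 13/7 ≈ 1.8571; a fully generic set of size 7 gives K ≈ 4.0000.

|A| = 7, |A + A| = 26, K = 26/7.


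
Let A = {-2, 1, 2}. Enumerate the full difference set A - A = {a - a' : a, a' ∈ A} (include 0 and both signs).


A - A = {a - a' : a, a' ∈ A}.
Compute a - a' for each ordered pair (a, a'):
a = -2: -2--2=0, -2-1=-3, -2-2=-4
a = 1: 1--2=3, 1-1=0, 1-2=-1
a = 2: 2--2=4, 2-1=1, 2-2=0
Collecting distinct values (and noting 0 appears from a-a):
A - A = {-4, -3, -1, 0, 1, 3, 4}
|A - A| = 7

A - A = {-4, -3, -1, 0, 1, 3, 4}


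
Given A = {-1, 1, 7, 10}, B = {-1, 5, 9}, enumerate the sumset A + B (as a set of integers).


A + B = {a + b : a ∈ A, b ∈ B}.
Enumerate all |A|·|B| = 4·3 = 12 pairs (a, b) and collect distinct sums.
a = -1: -1+-1=-2, -1+5=4, -1+9=8
a = 1: 1+-1=0, 1+5=6, 1+9=10
a = 7: 7+-1=6, 7+5=12, 7+9=16
a = 10: 10+-1=9, 10+5=15, 10+9=19
Collecting distinct sums: A + B = {-2, 0, 4, 6, 8, 9, 10, 12, 15, 16, 19}
|A + B| = 11

A + B = {-2, 0, 4, 6, 8, 9, 10, 12, 15, 16, 19}


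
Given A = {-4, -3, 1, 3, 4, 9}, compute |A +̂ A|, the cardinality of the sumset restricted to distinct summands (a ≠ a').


Restricted sumset: A +̂ A = {a + a' : a ∈ A, a' ∈ A, a ≠ a'}.
Equivalently, take A + A and drop any sum 2a that is achievable ONLY as a + a for a ∈ A (i.e. sums representable only with equal summands).
Enumerate pairs (a, a') with a < a' (symmetric, so each unordered pair gives one sum; this covers all a ≠ a'):
  -4 + -3 = -7
  -4 + 1 = -3
  -4 + 3 = -1
  -4 + 4 = 0
  -4 + 9 = 5
  -3 + 1 = -2
  -3 + 3 = 0
  -3 + 4 = 1
  -3 + 9 = 6
  1 + 3 = 4
  1 + 4 = 5
  1 + 9 = 10
  3 + 4 = 7
  3 + 9 = 12
  4 + 9 = 13
Collected distinct sums: {-7, -3, -2, -1, 0, 1, 4, 5, 6, 7, 10, 12, 13}
|A +̂ A| = 13
(Reference bound: |A +̂ A| ≥ 2|A| - 3 for |A| ≥ 2, with |A| = 6 giving ≥ 9.)

|A +̂ A| = 13


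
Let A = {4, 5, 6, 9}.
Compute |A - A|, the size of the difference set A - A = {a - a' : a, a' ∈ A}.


A - A = {a - a' : a, a' ∈ A}; |A| = 4.
Bounds: 2|A|-1 ≤ |A - A| ≤ |A|² - |A| + 1, i.e. 7 ≤ |A - A| ≤ 13.
Note: 0 ∈ A - A always (from a - a). The set is symmetric: if d ∈ A - A then -d ∈ A - A.
Enumerate nonzero differences d = a - a' with a > a' (then include -d):
Positive differences: {1, 2, 3, 4, 5}
Full difference set: {0} ∪ (positive diffs) ∪ (negative diffs).
|A - A| = 1 + 2·5 = 11 (matches direct enumeration: 11).

|A - A| = 11


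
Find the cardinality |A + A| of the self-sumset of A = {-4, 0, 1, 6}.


A + A = {a + a' : a, a' ∈ A}; |A| = 4.
General bounds: 2|A| - 1 ≤ |A + A| ≤ |A|(|A|+1)/2, i.e. 7 ≤ |A + A| ≤ 10.
Lower bound 2|A|-1 is attained iff A is an arithmetic progression.
Enumerate sums a + a' for a ≤ a' (symmetric, so this suffices):
a = -4: -4+-4=-8, -4+0=-4, -4+1=-3, -4+6=2
a = 0: 0+0=0, 0+1=1, 0+6=6
a = 1: 1+1=2, 1+6=7
a = 6: 6+6=12
Distinct sums: {-8, -4, -3, 0, 1, 2, 6, 7, 12}
|A + A| = 9

|A + A| = 9


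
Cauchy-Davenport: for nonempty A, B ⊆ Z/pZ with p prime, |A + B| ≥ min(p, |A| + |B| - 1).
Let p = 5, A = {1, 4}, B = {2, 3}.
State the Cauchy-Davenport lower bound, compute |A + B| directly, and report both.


Cauchy-Davenport: |A + B| ≥ min(p, |A| + |B| - 1) for A, B nonempty in Z/pZ.
|A| = 2, |B| = 2, p = 5.
CD lower bound = min(5, 2 + 2 - 1) = min(5, 3) = 3.
Compute A + B mod 5 directly:
a = 1: 1+2=3, 1+3=4
a = 4: 4+2=1, 4+3=2
A + B = {1, 2, 3, 4}, so |A + B| = 4.
Verify: 4 ≥ 3? Yes ✓.

CD lower bound = 3, actual |A + B| = 4.


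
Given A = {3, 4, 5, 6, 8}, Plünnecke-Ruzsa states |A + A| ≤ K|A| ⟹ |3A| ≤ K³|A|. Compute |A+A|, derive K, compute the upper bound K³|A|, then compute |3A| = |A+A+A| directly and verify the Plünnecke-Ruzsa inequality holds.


|A| = 5.
Step 1: Compute A + A by enumerating all 25 pairs.
A + A = {6, 7, 8, 9, 10, 11, 12, 13, 14, 16}, so |A + A| = 10.
Step 2: Doubling constant K = |A + A|/|A| = 10/5 = 10/5 ≈ 2.0000.
Step 3: Plünnecke-Ruzsa gives |3A| ≤ K³·|A| = (2.0000)³ · 5 ≈ 40.0000.
Step 4: Compute 3A = A + A + A directly by enumerating all triples (a,b,c) ∈ A³; |3A| = 15.
Step 5: Check 15 ≤ 40.0000? Yes ✓.

K = 10/5, Plünnecke-Ruzsa bound K³|A| ≈ 40.0000, |3A| = 15, inequality holds.


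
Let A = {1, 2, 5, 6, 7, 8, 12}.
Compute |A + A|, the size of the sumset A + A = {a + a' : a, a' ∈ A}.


A + A = {a + a' : a, a' ∈ A}; |A| = 7.
General bounds: 2|A| - 1 ≤ |A + A| ≤ |A|(|A|+1)/2, i.e. 13 ≤ |A + A| ≤ 28.
Lower bound 2|A|-1 is attained iff A is an arithmetic progression.
Enumerate sums a + a' for a ≤ a' (symmetric, so this suffices):
a = 1: 1+1=2, 1+2=3, 1+5=6, 1+6=7, 1+7=8, 1+8=9, 1+12=13
a = 2: 2+2=4, 2+5=7, 2+6=8, 2+7=9, 2+8=10, 2+12=14
a = 5: 5+5=10, 5+6=11, 5+7=12, 5+8=13, 5+12=17
a = 6: 6+6=12, 6+7=13, 6+8=14, 6+12=18
a = 7: 7+7=14, 7+8=15, 7+12=19
a = 8: 8+8=16, 8+12=20
a = 12: 12+12=24
Distinct sums: {2, 3, 4, 6, 7, 8, 9, 10, 11, 12, 13, 14, 15, 16, 17, 18, 19, 20, 24}
|A + A| = 19

|A + A| = 19


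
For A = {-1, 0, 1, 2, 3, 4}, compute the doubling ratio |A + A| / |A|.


|A| = 6.
Compute A + A by enumerating all 36 pairs.
A + A = {-2, -1, 0, 1, 2, 3, 4, 5, 6, 7, 8}, so |A + A| = 11.
K = |A + A| / |A| = 11/6 (already in lowest terms) ≈ 1.8333.
Reference: AP of size 6 gives K = 11/6 ≈ 1.8333; a fully generic set of size 6 gives K ≈ 3.5000.

|A| = 6, |A + A| = 11, K = 11/6.


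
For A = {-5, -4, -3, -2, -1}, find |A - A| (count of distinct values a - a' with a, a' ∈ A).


A - A = {a - a' : a, a' ∈ A}; |A| = 5.
Bounds: 2|A|-1 ≤ |A - A| ≤ |A|² - |A| + 1, i.e. 9 ≤ |A - A| ≤ 21.
Note: 0 ∈ A - A always (from a - a). The set is symmetric: if d ∈ A - A then -d ∈ A - A.
Enumerate nonzero differences d = a - a' with a > a' (then include -d):
Positive differences: {1, 2, 3, 4}
Full difference set: {0} ∪ (positive diffs) ∪ (negative diffs).
|A - A| = 1 + 2·4 = 9 (matches direct enumeration: 9).

|A - A| = 9


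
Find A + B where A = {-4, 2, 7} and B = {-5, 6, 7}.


A + B = {a + b : a ∈ A, b ∈ B}.
Enumerate all |A|·|B| = 3·3 = 9 pairs (a, b) and collect distinct sums.
a = -4: -4+-5=-9, -4+6=2, -4+7=3
a = 2: 2+-5=-3, 2+6=8, 2+7=9
a = 7: 7+-5=2, 7+6=13, 7+7=14
Collecting distinct sums: A + B = {-9, -3, 2, 3, 8, 9, 13, 14}
|A + B| = 8

A + B = {-9, -3, 2, 3, 8, 9, 13, 14}


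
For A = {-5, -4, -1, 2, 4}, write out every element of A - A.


A - A = {a - a' : a, a' ∈ A}.
Compute a - a' for each ordered pair (a, a'):
a = -5: -5--5=0, -5--4=-1, -5--1=-4, -5-2=-7, -5-4=-9
a = -4: -4--5=1, -4--4=0, -4--1=-3, -4-2=-6, -4-4=-8
a = -1: -1--5=4, -1--4=3, -1--1=0, -1-2=-3, -1-4=-5
a = 2: 2--5=7, 2--4=6, 2--1=3, 2-2=0, 2-4=-2
a = 4: 4--5=9, 4--4=8, 4--1=5, 4-2=2, 4-4=0
Collecting distinct values (and noting 0 appears from a-a):
A - A = {-9, -8, -7, -6, -5, -4, -3, -2, -1, 0, 1, 2, 3, 4, 5, 6, 7, 8, 9}
|A - A| = 19

A - A = {-9, -8, -7, -6, -5, -4, -3, -2, -1, 0, 1, 2, 3, 4, 5, 6, 7, 8, 9}


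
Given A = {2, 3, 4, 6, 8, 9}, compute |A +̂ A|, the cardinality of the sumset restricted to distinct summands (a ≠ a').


Restricted sumset: A +̂ A = {a + a' : a ∈ A, a' ∈ A, a ≠ a'}.
Equivalently, take A + A and drop any sum 2a that is achievable ONLY as a + a for a ∈ A (i.e. sums representable only with equal summands).
Enumerate pairs (a, a') with a < a' (symmetric, so each unordered pair gives one sum; this covers all a ≠ a'):
  2 + 3 = 5
  2 + 4 = 6
  2 + 6 = 8
  2 + 8 = 10
  2 + 9 = 11
  3 + 4 = 7
  3 + 6 = 9
  3 + 8 = 11
  3 + 9 = 12
  4 + 6 = 10
  4 + 8 = 12
  4 + 9 = 13
  6 + 8 = 14
  6 + 9 = 15
  8 + 9 = 17
Collected distinct sums: {5, 6, 7, 8, 9, 10, 11, 12, 13, 14, 15, 17}
|A +̂ A| = 12
(Reference bound: |A +̂ A| ≥ 2|A| - 3 for |A| ≥ 2, with |A| = 6 giving ≥ 9.)

|A +̂ A| = 12


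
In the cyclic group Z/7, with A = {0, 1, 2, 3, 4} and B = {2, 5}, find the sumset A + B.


Work in Z/7Z: reduce every sum a + b modulo 7.
Enumerate all 10 pairs:
a = 0: 0+2=2, 0+5=5
a = 1: 1+2=3, 1+5=6
a = 2: 2+2=4, 2+5=0
a = 3: 3+2=5, 3+5=1
a = 4: 4+2=6, 4+5=2
Distinct residues collected: {0, 1, 2, 3, 4, 5, 6}
|A + B| = 7 (out of 7 total residues).

A + B = {0, 1, 2, 3, 4, 5, 6}


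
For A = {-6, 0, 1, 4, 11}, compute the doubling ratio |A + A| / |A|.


|A| = 5.
Compute A + A by enumerating all 25 pairs.
A + A = {-12, -6, -5, -2, 0, 1, 2, 4, 5, 8, 11, 12, 15, 22}, so |A + A| = 14.
K = |A + A| / |A| = 14/5 (already in lowest terms) ≈ 2.8000.
Reference: AP of size 5 gives K = 9/5 ≈ 1.8000; a fully generic set of size 5 gives K ≈ 3.0000.

|A| = 5, |A + A| = 14, K = 14/5.


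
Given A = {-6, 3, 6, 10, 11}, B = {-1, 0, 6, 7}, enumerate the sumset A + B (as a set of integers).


A + B = {a + b : a ∈ A, b ∈ B}.
Enumerate all |A|·|B| = 5·4 = 20 pairs (a, b) and collect distinct sums.
a = -6: -6+-1=-7, -6+0=-6, -6+6=0, -6+7=1
a = 3: 3+-1=2, 3+0=3, 3+6=9, 3+7=10
a = 6: 6+-1=5, 6+0=6, 6+6=12, 6+7=13
a = 10: 10+-1=9, 10+0=10, 10+6=16, 10+7=17
a = 11: 11+-1=10, 11+0=11, 11+6=17, 11+7=18
Collecting distinct sums: A + B = {-7, -6, 0, 1, 2, 3, 5, 6, 9, 10, 11, 12, 13, 16, 17, 18}
|A + B| = 16

A + B = {-7, -6, 0, 1, 2, 3, 5, 6, 9, 10, 11, 12, 13, 16, 17, 18}


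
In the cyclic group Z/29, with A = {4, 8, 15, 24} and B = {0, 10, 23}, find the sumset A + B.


Work in Z/29Z: reduce every sum a + b modulo 29.
Enumerate all 12 pairs:
a = 4: 4+0=4, 4+10=14, 4+23=27
a = 8: 8+0=8, 8+10=18, 8+23=2
a = 15: 15+0=15, 15+10=25, 15+23=9
a = 24: 24+0=24, 24+10=5, 24+23=18
Distinct residues collected: {2, 4, 5, 8, 9, 14, 15, 18, 24, 25, 27}
|A + B| = 11 (out of 29 total residues).

A + B = {2, 4, 5, 8, 9, 14, 15, 18, 24, 25, 27}


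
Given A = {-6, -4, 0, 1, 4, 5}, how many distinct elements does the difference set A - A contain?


A - A = {a - a' : a, a' ∈ A}; |A| = 6.
Bounds: 2|A|-1 ≤ |A - A| ≤ |A|² - |A| + 1, i.e. 11 ≤ |A - A| ≤ 31.
Note: 0 ∈ A - A always (from a - a). The set is symmetric: if d ∈ A - A then -d ∈ A - A.
Enumerate nonzero differences d = a - a' with a > a' (then include -d):
Positive differences: {1, 2, 3, 4, 5, 6, 7, 8, 9, 10, 11}
Full difference set: {0} ∪ (positive diffs) ∪ (negative diffs).
|A - A| = 1 + 2·11 = 23 (matches direct enumeration: 23).

|A - A| = 23


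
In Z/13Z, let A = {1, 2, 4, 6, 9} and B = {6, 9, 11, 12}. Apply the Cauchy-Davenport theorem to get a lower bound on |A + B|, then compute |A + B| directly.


Cauchy-Davenport: |A + B| ≥ min(p, |A| + |B| - 1) for A, B nonempty in Z/pZ.
|A| = 5, |B| = 4, p = 13.
CD lower bound = min(13, 5 + 4 - 1) = min(13, 8) = 8.
Compute A + B mod 13 directly:
a = 1: 1+6=7, 1+9=10, 1+11=12, 1+12=0
a = 2: 2+6=8, 2+9=11, 2+11=0, 2+12=1
a = 4: 4+6=10, 4+9=0, 4+11=2, 4+12=3
a = 6: 6+6=12, 6+9=2, 6+11=4, 6+12=5
a = 9: 9+6=2, 9+9=5, 9+11=7, 9+12=8
A + B = {0, 1, 2, 3, 4, 5, 7, 8, 10, 11, 12}, so |A + B| = 11.
Verify: 11 ≥ 8? Yes ✓.

CD lower bound = 8, actual |A + B| = 11.


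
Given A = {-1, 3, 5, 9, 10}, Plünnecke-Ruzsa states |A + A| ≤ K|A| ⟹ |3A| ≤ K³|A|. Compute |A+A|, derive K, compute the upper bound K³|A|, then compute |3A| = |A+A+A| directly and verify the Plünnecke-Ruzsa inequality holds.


|A| = 5.
Step 1: Compute A + A by enumerating all 25 pairs.
A + A = {-2, 2, 4, 6, 8, 9, 10, 12, 13, 14, 15, 18, 19, 20}, so |A + A| = 14.
Step 2: Doubling constant K = |A + A|/|A| = 14/5 = 14/5 ≈ 2.8000.
Step 3: Plünnecke-Ruzsa gives |3A| ≤ K³·|A| = (2.8000)³ · 5 ≈ 109.7600.
Step 4: Compute 3A = A + A + A directly by enumerating all triples (a,b,c) ∈ A³; |3A| = 26.
Step 5: Check 26 ≤ 109.7600? Yes ✓.

K = 14/5, Plünnecke-Ruzsa bound K³|A| ≈ 109.7600, |3A| = 26, inequality holds.


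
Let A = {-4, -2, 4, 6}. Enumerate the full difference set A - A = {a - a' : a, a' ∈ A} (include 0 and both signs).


A - A = {a - a' : a, a' ∈ A}.
Compute a - a' for each ordered pair (a, a'):
a = -4: -4--4=0, -4--2=-2, -4-4=-8, -4-6=-10
a = -2: -2--4=2, -2--2=0, -2-4=-6, -2-6=-8
a = 4: 4--4=8, 4--2=6, 4-4=0, 4-6=-2
a = 6: 6--4=10, 6--2=8, 6-4=2, 6-6=0
Collecting distinct values (and noting 0 appears from a-a):
A - A = {-10, -8, -6, -2, 0, 2, 6, 8, 10}
|A - A| = 9

A - A = {-10, -8, -6, -2, 0, 2, 6, 8, 10}


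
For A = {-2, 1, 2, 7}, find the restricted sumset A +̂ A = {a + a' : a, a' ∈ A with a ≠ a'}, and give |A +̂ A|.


Restricted sumset: A +̂ A = {a + a' : a ∈ A, a' ∈ A, a ≠ a'}.
Equivalently, take A + A and drop any sum 2a that is achievable ONLY as a + a for a ∈ A (i.e. sums representable only with equal summands).
Enumerate pairs (a, a') with a < a' (symmetric, so each unordered pair gives one sum; this covers all a ≠ a'):
  -2 + 1 = -1
  -2 + 2 = 0
  -2 + 7 = 5
  1 + 2 = 3
  1 + 7 = 8
  2 + 7 = 9
Collected distinct sums: {-1, 0, 3, 5, 8, 9}
|A +̂ A| = 6
(Reference bound: |A +̂ A| ≥ 2|A| - 3 for |A| ≥ 2, with |A| = 4 giving ≥ 5.)

|A +̂ A| = 6


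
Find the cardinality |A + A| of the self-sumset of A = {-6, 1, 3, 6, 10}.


A + A = {a + a' : a, a' ∈ A}; |A| = 5.
General bounds: 2|A| - 1 ≤ |A + A| ≤ |A|(|A|+1)/2, i.e. 9 ≤ |A + A| ≤ 15.
Lower bound 2|A|-1 is attained iff A is an arithmetic progression.
Enumerate sums a + a' for a ≤ a' (symmetric, so this suffices):
a = -6: -6+-6=-12, -6+1=-5, -6+3=-3, -6+6=0, -6+10=4
a = 1: 1+1=2, 1+3=4, 1+6=7, 1+10=11
a = 3: 3+3=6, 3+6=9, 3+10=13
a = 6: 6+6=12, 6+10=16
a = 10: 10+10=20
Distinct sums: {-12, -5, -3, 0, 2, 4, 6, 7, 9, 11, 12, 13, 16, 20}
|A + A| = 14

|A + A| = 14


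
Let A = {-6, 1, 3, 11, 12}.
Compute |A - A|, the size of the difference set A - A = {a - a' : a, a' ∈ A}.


A - A = {a - a' : a, a' ∈ A}; |A| = 5.
Bounds: 2|A|-1 ≤ |A - A| ≤ |A|² - |A| + 1, i.e. 9 ≤ |A - A| ≤ 21.
Note: 0 ∈ A - A always (from a - a). The set is symmetric: if d ∈ A - A then -d ∈ A - A.
Enumerate nonzero differences d = a - a' with a > a' (then include -d):
Positive differences: {1, 2, 7, 8, 9, 10, 11, 17, 18}
Full difference set: {0} ∪ (positive diffs) ∪ (negative diffs).
|A - A| = 1 + 2·9 = 19 (matches direct enumeration: 19).

|A - A| = 19


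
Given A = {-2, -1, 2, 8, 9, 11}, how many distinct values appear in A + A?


A + A = {a + a' : a, a' ∈ A}; |A| = 6.
General bounds: 2|A| - 1 ≤ |A + A| ≤ |A|(|A|+1)/2, i.e. 11 ≤ |A + A| ≤ 21.
Lower bound 2|A|-1 is attained iff A is an arithmetic progression.
Enumerate sums a + a' for a ≤ a' (symmetric, so this suffices):
a = -2: -2+-2=-4, -2+-1=-3, -2+2=0, -2+8=6, -2+9=7, -2+11=9
a = -1: -1+-1=-2, -1+2=1, -1+8=7, -1+9=8, -1+11=10
a = 2: 2+2=4, 2+8=10, 2+9=11, 2+11=13
a = 8: 8+8=16, 8+9=17, 8+11=19
a = 9: 9+9=18, 9+11=20
a = 11: 11+11=22
Distinct sums: {-4, -3, -2, 0, 1, 4, 6, 7, 8, 9, 10, 11, 13, 16, 17, 18, 19, 20, 22}
|A + A| = 19

|A + A| = 19


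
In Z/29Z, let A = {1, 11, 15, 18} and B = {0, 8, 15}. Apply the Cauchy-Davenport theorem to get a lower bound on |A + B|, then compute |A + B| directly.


Cauchy-Davenport: |A + B| ≥ min(p, |A| + |B| - 1) for A, B nonempty in Z/pZ.
|A| = 4, |B| = 3, p = 29.
CD lower bound = min(29, 4 + 3 - 1) = min(29, 6) = 6.
Compute A + B mod 29 directly:
a = 1: 1+0=1, 1+8=9, 1+15=16
a = 11: 11+0=11, 11+8=19, 11+15=26
a = 15: 15+0=15, 15+8=23, 15+15=1
a = 18: 18+0=18, 18+8=26, 18+15=4
A + B = {1, 4, 9, 11, 15, 16, 18, 19, 23, 26}, so |A + B| = 10.
Verify: 10 ≥ 6? Yes ✓.

CD lower bound = 6, actual |A + B| = 10.


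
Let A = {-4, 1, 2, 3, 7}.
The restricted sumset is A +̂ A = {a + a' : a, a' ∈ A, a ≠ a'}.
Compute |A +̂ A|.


Restricted sumset: A +̂ A = {a + a' : a ∈ A, a' ∈ A, a ≠ a'}.
Equivalently, take A + A and drop any sum 2a that is achievable ONLY as a + a for a ∈ A (i.e. sums representable only with equal summands).
Enumerate pairs (a, a') with a < a' (symmetric, so each unordered pair gives one sum; this covers all a ≠ a'):
  -4 + 1 = -3
  -4 + 2 = -2
  -4 + 3 = -1
  -4 + 7 = 3
  1 + 2 = 3
  1 + 3 = 4
  1 + 7 = 8
  2 + 3 = 5
  2 + 7 = 9
  3 + 7 = 10
Collected distinct sums: {-3, -2, -1, 3, 4, 5, 8, 9, 10}
|A +̂ A| = 9
(Reference bound: |A +̂ A| ≥ 2|A| - 3 for |A| ≥ 2, with |A| = 5 giving ≥ 7.)

|A +̂ A| = 9


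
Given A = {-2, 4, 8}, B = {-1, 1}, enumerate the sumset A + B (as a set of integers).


A + B = {a + b : a ∈ A, b ∈ B}.
Enumerate all |A|·|B| = 3·2 = 6 pairs (a, b) and collect distinct sums.
a = -2: -2+-1=-3, -2+1=-1
a = 4: 4+-1=3, 4+1=5
a = 8: 8+-1=7, 8+1=9
Collecting distinct sums: A + B = {-3, -1, 3, 5, 7, 9}
|A + B| = 6

A + B = {-3, -1, 3, 5, 7, 9}


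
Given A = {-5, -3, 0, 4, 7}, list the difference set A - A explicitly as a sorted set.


A - A = {a - a' : a, a' ∈ A}.
Compute a - a' for each ordered pair (a, a'):
a = -5: -5--5=0, -5--3=-2, -5-0=-5, -5-4=-9, -5-7=-12
a = -3: -3--5=2, -3--3=0, -3-0=-3, -3-4=-7, -3-7=-10
a = 0: 0--5=5, 0--3=3, 0-0=0, 0-4=-4, 0-7=-7
a = 4: 4--5=9, 4--3=7, 4-0=4, 4-4=0, 4-7=-3
a = 7: 7--5=12, 7--3=10, 7-0=7, 7-4=3, 7-7=0
Collecting distinct values (and noting 0 appears from a-a):
A - A = {-12, -10, -9, -7, -5, -4, -3, -2, 0, 2, 3, 4, 5, 7, 9, 10, 12}
|A - A| = 17

A - A = {-12, -10, -9, -7, -5, -4, -3, -2, 0, 2, 3, 4, 5, 7, 9, 10, 12}


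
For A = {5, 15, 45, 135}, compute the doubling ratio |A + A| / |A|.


|A| = 4.
Compute A + A by enumerating all 16 pairs.
A + A = {10, 20, 30, 50, 60, 90, 140, 150, 180, 270}, so |A + A| = 10.
K = |A + A| / |A| = 10/4 = 5/2 ≈ 2.5000.
Reference: AP of size 4 gives K = 7/4 ≈ 1.7500; a fully generic set of size 4 gives K ≈ 2.5000.

|A| = 4, |A + A| = 10, K = 10/4 = 5/2.


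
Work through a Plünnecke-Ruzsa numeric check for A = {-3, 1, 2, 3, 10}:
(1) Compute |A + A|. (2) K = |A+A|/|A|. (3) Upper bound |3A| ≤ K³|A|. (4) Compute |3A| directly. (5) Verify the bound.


|A| = 5.
Step 1: Compute A + A by enumerating all 25 pairs.
A + A = {-6, -2, -1, 0, 2, 3, 4, 5, 6, 7, 11, 12, 13, 20}, so |A + A| = 14.
Step 2: Doubling constant K = |A + A|/|A| = 14/5 = 14/5 ≈ 2.8000.
Step 3: Plünnecke-Ruzsa gives |3A| ≤ K³·|A| = (2.8000)³ · 5 ≈ 109.7600.
Step 4: Compute 3A = A + A + A directly by enumerating all triples (a,b,c) ∈ A³; |3A| = 26.
Step 5: Check 26 ≤ 109.7600? Yes ✓.

K = 14/5, Plünnecke-Ruzsa bound K³|A| ≈ 109.7600, |3A| = 26, inequality holds.


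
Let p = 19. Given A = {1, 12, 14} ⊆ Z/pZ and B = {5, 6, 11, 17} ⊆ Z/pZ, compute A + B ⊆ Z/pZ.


Work in Z/19Z: reduce every sum a + b modulo 19.
Enumerate all 12 pairs:
a = 1: 1+5=6, 1+6=7, 1+11=12, 1+17=18
a = 12: 12+5=17, 12+6=18, 12+11=4, 12+17=10
a = 14: 14+5=0, 14+6=1, 14+11=6, 14+17=12
Distinct residues collected: {0, 1, 4, 6, 7, 10, 12, 17, 18}
|A + B| = 9 (out of 19 total residues).

A + B = {0, 1, 4, 6, 7, 10, 12, 17, 18}


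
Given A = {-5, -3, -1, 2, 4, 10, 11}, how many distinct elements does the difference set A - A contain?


A - A = {a - a' : a, a' ∈ A}; |A| = 7.
Bounds: 2|A|-1 ≤ |A - A| ≤ |A|² - |A| + 1, i.e. 13 ≤ |A - A| ≤ 43.
Note: 0 ∈ A - A always (from a - a). The set is symmetric: if d ∈ A - A then -d ∈ A - A.
Enumerate nonzero differences d = a - a' with a > a' (then include -d):
Positive differences: {1, 2, 3, 4, 5, 6, 7, 8, 9, 11, 12, 13, 14, 15, 16}
Full difference set: {0} ∪ (positive diffs) ∪ (negative diffs).
|A - A| = 1 + 2·15 = 31 (matches direct enumeration: 31).

|A - A| = 31
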